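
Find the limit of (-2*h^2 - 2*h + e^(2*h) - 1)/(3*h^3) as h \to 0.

4/9

Direct substitution gives 0/0.
Apply L'Hôpital: lim (-4*h + 2*e^(2*h) - 2)/(9*h^2), still 0/0.
Apply L'Hôpital: lim (4*e^(2*h) - 4)/(18*h), still 0/0.
After 3 applications of L'Hôpital's rule the quotient is (8*e^(2*h))/(18); substituting h = 0 gives 4/9.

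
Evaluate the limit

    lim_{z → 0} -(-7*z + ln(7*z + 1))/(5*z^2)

Direct substitution gives 0/0.
Apply L'Hôpital: lim (-7 + 7/(7*z + 1))/(-10*z), still 0/0.
After 2 applications of L'Hôpital's rule the quotient is (-49/(7*z + 1)^2)/(-10); substituting z = 0 gives 49/10.

49/10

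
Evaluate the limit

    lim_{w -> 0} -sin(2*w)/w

-2

Substitution gives 0/0.
Write it as (2/(-1))·sin(2w)/(2w); since sin(u)/u → 1, the limit is -2.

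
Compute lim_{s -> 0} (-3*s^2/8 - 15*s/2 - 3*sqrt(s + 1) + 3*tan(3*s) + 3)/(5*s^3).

Substitution gives 0/0; apply L'Hôpital's rule 3 times.
After differentiating numerator and denominator 3 times the quotient is (486*tan(3*s)^2/cos(3*s)^2 + 162/cos(3*s)^2 - 9/(8*(s + 1)^(5/2)))/(30); at s = 0 this is 429/80.

429/80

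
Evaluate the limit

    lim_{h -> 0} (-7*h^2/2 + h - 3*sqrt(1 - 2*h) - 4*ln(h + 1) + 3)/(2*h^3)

1/12

Substitution gives 0/0; apply L'Hôpital's rule 3 times.
After differentiating numerator and denominator 3 times the quotient is (-8/(h + 1)^3 + 9/(1 - 2*h)^(5/2))/(12); at h = 0 this is 1/12.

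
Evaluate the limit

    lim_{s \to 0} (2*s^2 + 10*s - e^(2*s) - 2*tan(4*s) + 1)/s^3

Substitution gives 0/0; apply L'Hôpital's rule 3 times.
After differentiating numerator and denominator 3 times the quotient is (-8*e^(2*s) - 768*tan(4*s)^4 - 1024*tan(4*s)^2 - 256)/(6); at s = 0 this is -44.

-44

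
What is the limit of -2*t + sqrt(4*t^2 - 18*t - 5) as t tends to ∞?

-9/2

An ∞ − ∞ form. Rationalising with the conjugate, the difference becomes (-18t - 5) / (√(4*t^2 - 18*t - 5) + 2t).
For large t the denominator behaves like 2·2t, so the quotient tends to -18/4 = -9/2.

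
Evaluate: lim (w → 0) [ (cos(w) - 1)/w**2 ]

-1/2

Direct substitution gives 0/0.
Apply L'Hôpital: lim (-sin(w))/(2*w), still 0/0.
After 2 applications of L'Hôpital's rule the quotient is (-cos(w))/(2); substituting w = 0 gives -1/2.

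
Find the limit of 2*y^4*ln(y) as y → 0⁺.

0

This is a 0·(−∞) form. Rewrite as 2·ln(y) / y^(−4) and apply L'Hôpital:
the derivative quotient is 2·(1/y) / (−4·y^(−5)) = (-2/4)·y^4 → 0.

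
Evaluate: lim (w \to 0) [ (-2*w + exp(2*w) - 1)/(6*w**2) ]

Direct substitution gives 0/0.
Apply L'Hôpital: lim (2*e^(2*w) - 2)/(12*w), still 0/0.
After 2 applications of L'Hôpital's rule the quotient is (4*e^(2*w))/(12); substituting w = 0 gives 1/3.

1/3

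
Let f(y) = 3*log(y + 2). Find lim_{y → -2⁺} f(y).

-∞

As y → -2⁺, y + 2 → 0⁺ and ln(y + 2) → −∞.
Multiplying by 3 gives -∞.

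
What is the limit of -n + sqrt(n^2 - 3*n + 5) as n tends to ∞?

-3/2

This has the form ∞ − ∞. Multiply and divide by the conjugate √(n^2 - 3*n + 5) + n.
That gives (-3n + 5) / (√(n^2 - 3*n + 5) + n).
Divide numerator and denominator by n: the limit is -3/(2·1) = -3/2.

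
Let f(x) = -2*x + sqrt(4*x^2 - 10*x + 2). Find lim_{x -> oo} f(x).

An ∞ − ∞ form. Rationalising with the conjugate, the difference becomes (-10x + 2) / (√(4*x^2 - 10*x + 2) + 2x).
For large x the denominator behaves like 2·2x, so the quotient tends to -10/4 = -5/2.

-5/2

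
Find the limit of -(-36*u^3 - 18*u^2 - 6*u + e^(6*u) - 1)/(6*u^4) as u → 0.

-9

Direct substitution gives 0/0.
Apply L'Hôpital: lim (-108*u^2 - 36*u + 6*e^(6*u) - 6)/(-24*u^3), still 0/0.
Apply L'Hôpital: lim (-216*u + 36*e^(6*u) - 36)/(-72*u^2), still 0/0.
Apply L'Hôpital: lim (216*e^(6*u) - 216)/(-144*u), still 0/0.
After 4 applications of L'Hôpital's rule the quotient is (1296*e^(6*u))/(-144); substituting u = 0 gives -9.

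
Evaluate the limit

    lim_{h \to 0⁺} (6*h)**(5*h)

Base → 0⁺ and exponent → 0⁺: a 0^0 form.
Take logs: 5h·ln(6h). This is 0·(−∞); rewriting as ln(6h)/(1/(5h)) and applying L'Hôpital gives 0.
Hence the limit is e^0 = 1.

1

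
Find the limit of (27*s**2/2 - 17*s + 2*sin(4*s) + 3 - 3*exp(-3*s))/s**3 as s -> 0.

Substitution gives 0/0 (the numerator vanishes to order 3).
Expand each term to order s^3: the coefficient of s^3 in -3·e^(-3s) is 27/2 and in 2·sin(4s) is -64/3.
Lower-order terms cancel with the polynomial part, so the numerator is (-47/6)·s^3 + o(s^3), and the limit is (-47/6)/(1) = -47/6.

-47/6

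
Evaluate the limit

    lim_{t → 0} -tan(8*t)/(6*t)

Substitution gives 0/0.
Since tan(u)/u → 1 as u → 0, tan(8t)/(8t) → 1 and the limit is 8/(-6) = -4/3.

-4/3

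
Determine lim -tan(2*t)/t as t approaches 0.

-2

Substitution gives 0/0.
Since tan(u)/u → 1 as u → 0, tan(2t)/(2t) → 1 and the limit is 2/(-1) = -2.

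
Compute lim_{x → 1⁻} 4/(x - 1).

-∞

As x → 1⁻, (x - 1) → 0⁻, so (x - 1)^1 → 0⁻ and 4/(x - 1)^1 → -∞.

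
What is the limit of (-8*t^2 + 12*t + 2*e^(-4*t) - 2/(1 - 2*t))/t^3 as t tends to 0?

-112/3

Substitution gives 0/0 (the numerator vanishes to order 3).
Expand each term to order t^3: the coefficient of t^3 in 2·e^(-4t) is -64/3 and in -2·1/(1 - 2t) is -16.
Lower-order terms cancel with the polynomial part, so the numerator is (-112/3)·t^3 + o(t^3), and the limit is (-112/3)/(1) = -112/3.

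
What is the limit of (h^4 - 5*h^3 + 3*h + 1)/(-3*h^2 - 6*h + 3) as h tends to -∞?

The numerator has higher degree (4 > 2); the quotient behaves like (1/(-3))·h^2 for large |h|.
As h → −∞ this diverges to -∞.

-∞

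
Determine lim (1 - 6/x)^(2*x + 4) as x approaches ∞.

e^(-12)

Write it as [(1 - 6/x)^x]^(2) · (1 - 6/x)^(4). The bracketed term tends to e^(-6) and the second factor to 1, so the limit is e^(-12).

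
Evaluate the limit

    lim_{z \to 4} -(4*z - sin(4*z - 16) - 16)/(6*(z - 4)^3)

-16/9

Direct substitution gives 0/0.
Apply L'Hôpital: lim (4 - 4*cos(4*z - 16))/(-18*(z - 4)^2), still 0/0.
Apply L'Hôpital: lim (16*sin(4*z - 16))/(144 - 36*z), still 0/0.
After 3 applications of L'Hôpital's rule the quotient is (64*cos(4*z - 16))/(-36); substituting z = 4 gives -16/9.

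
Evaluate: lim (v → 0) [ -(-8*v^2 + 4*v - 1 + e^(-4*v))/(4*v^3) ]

8/3

Direct substitution gives 0/0.
Apply L'Hôpital: lim (-16*v + 4 - 4*e^(-4*v))/(-12*v^2), still 0/0.
Apply L'Hôpital: lim (-16 + 16*e^(-4*v))/(-24*v), still 0/0.
After 3 applications of L'Hôpital's rule the quotient is (-64*e^(-4*v))/(-24); substituting v = 0 gives 8/3.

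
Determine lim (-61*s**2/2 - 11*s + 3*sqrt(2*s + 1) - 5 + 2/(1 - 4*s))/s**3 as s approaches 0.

259/2

Substitution gives 0/0; apply L'Hôpital's rule 3 times.
After differentiating numerator and denominator 3 times the quotient is (768/(4*s - 1)^4 + 9/(2*s + 1)^(5/2))/(6); at s = 0 this is 259/2.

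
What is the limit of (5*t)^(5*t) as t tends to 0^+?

Base → 0⁺ and exponent → 0⁺: a 0^0 form.
Take logs: 5t·ln(5t). This is 0·(−∞); rewriting as ln(5t)/(1/(5t)) and applying L'Hôpital gives 0.
Hence the limit is e^0 = 1.

1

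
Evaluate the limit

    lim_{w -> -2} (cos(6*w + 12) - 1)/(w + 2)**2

Direct substitution gives 0/0.
Apply L'Hôpital: lim (-6*sin(6*w + 12))/(2*w + 4), still 0/0.
After 2 applications of L'Hôpital's rule the quotient is (-36*cos(6*w + 12))/(2); substituting w = -2 gives -18.

-18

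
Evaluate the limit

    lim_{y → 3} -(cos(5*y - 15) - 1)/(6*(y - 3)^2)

25/12

Direct substitution gives 0/0.
Apply L'Hôpital: lim (-5*sin(5*y - 15))/(36 - 12*y), still 0/0.
After 2 applications of L'Hôpital's rule the quotient is (-25*cos(5*y - 15))/(-12); substituting y = 3 gives 25/12.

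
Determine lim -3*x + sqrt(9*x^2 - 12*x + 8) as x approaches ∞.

An ∞ − ∞ form. Rationalising with the conjugate, the difference becomes (-12x + 8) / (√(9*x^2 - 12*x + 8) + 3x).
For large x the denominator behaves like 2·3x, so the quotient tends to -12/6 = -2.

-2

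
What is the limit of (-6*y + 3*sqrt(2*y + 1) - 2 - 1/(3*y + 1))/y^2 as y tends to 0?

Substitution gives 0/0 (the numerator vanishes to order 2).
Expand each term to order y^2: the coefficient of y^2 in −1/(1 + 3y) is -9 and in 3·√(1 + 2y) is -3/2.
Lower-order terms cancel with the polynomial part, so the numerator is (-21/2)·y^2 + o(y^2), and the limit is (-21/2)/(1) = -21/2.

-21/2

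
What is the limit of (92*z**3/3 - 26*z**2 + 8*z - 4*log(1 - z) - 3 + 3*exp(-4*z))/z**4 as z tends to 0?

Substitution gives 0/0 (the numerator vanishes to order 4).
Expand each term to order z^4: the coefficient of z^4 in 3·e^(-4z) is 32 and in -4·ln(1 - z) is 1.
Lower-order terms cancel with the polynomial part, so the numerator is (33)·z^4 + o(z^4), and the limit is (33)/(1) = 33.

33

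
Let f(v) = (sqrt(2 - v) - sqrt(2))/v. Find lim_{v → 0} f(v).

A 0/0 form; rationalise with √(2 - v) + √2. This collapses the numerator to -v, leaving -1/(√(2 - v) + √2) → -1/(2√2) = -√(2)/4.

-√(2)/4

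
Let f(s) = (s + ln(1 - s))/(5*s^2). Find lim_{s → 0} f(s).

Direct substitution gives 0/0.
Apply L'Hôpital: lim (1 - 1/(1 - s))/(10*s), still 0/0.
After 2 applications of L'Hôpital's rule the quotient is (-1/(1 - s)^2)/(10); substituting s = 0 gives -1/10.

-1/10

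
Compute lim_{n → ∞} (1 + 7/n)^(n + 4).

e^(7)

The base → 1 and the exponent → ∞: a 1^∞ form.
Take logarithms: (n + 4)·ln(1 + 7/n). Since ln(1+u) ~ u for small u, this behaves like (n)·(7/n) → 7.
So the limit is e^(7).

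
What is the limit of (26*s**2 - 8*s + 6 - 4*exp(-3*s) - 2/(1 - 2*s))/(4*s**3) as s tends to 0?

1/2

Substitution gives 0/0; apply L'Hôpital's rule 3 times.
After differentiating numerator and denominator 3 times the quotient is (108*e^(-3*s) - 96/(2*s - 1)^4)/(24); at s = 0 this is 1/2.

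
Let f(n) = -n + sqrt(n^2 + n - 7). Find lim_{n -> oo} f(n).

This has the form ∞ − ∞. Multiply and divide by the conjugate √(n^2 + n - 7) + n.
That gives (n - 7) / (√(n^2 + n - 7) + n).
Divide numerator and denominator by n: the limit is 1/(2·1) = 1/2.

1/2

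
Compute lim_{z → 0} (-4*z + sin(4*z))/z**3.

Direct substitution gives 0/0.
Apply L'Hôpital: lim (4*cos(4*z) - 4)/(3*z^2), still 0/0.
Apply L'Hôpital: lim (-16*sin(4*z))/(6*z), still 0/0.
After 3 applications of L'Hôpital's rule the quotient is (-64*cos(4*z))/(6); substituting z = 0 gives -32/3.

-32/3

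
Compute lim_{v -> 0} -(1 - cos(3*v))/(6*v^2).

Substitution gives 0/0.
Use (1 − cos u)/u² → 1/2 with u = 3v: the limit is 3²/(2·(-6)) = -3/4.

-3/4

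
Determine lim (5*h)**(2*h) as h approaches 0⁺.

Base → 0⁺ and exponent → 0⁺: a 0^0 form.
Take logs: 2h·ln(5h). This is 0·(−∞); rewriting as ln(5h)/(1/(2h)) and applying L'Hôpital gives 0.
Hence the limit is e^0 = 1.

1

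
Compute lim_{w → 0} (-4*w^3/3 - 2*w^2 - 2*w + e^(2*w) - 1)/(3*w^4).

Direct substitution gives 0/0.
Apply L'Hôpital: lim (-4*w^2 - 4*w + 2*e^(2*w) - 2)/(12*w^3), still 0/0.
Apply L'Hôpital: lim (-8*w + 4*e^(2*w) - 4)/(36*w^2), still 0/0.
Apply L'Hôpital: lim (8*e^(2*w) - 8)/(72*w), still 0/0.
After 4 applications of L'Hôpital's rule the quotient is (16*e^(2*w))/(72); substituting w = 0 gives 2/9.

2/9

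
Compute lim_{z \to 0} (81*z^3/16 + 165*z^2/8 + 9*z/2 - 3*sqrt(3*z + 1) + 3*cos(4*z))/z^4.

5311/128

Substitution gives 0/0 (the numerator vanishes to order 4).
Expand each term to order z^4: the coefficient of z^4 in -3·√(1 + 3z) is 1215/128 and in 3·cos(4z) is 32.
Lower-order terms cancel with the polynomial part, so the numerator is (5311/128)·z^4 + o(z^4), and the limit is (5311/128)/(1) = 5311/128.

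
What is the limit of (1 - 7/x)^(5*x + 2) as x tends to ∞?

Let L be the limit and take ln: ln L = lim (5x + 2)·ln(1 - 7/x) = lim (5x + 2)·(-7/x + O(1/x²)) = -35.
Hence L = e^(-35).

e^(-35)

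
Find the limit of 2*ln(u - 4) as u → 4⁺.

-∞

As u → 4⁺, u - 4 → 0⁺ and ln(u - 4) → −∞.
Multiplying by 2 gives -∞.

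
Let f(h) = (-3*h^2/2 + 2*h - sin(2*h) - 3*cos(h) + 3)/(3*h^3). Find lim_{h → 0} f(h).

4/9

Substitution gives 0/0 (the numerator vanishes to order 3).
Expand each term to order h^3: the coefficient of h^3 in −sin(2h) is 4/3 and in -3·cos(h) is 0.
Lower-order terms cancel with the polynomial part, so the numerator is (4/3)·h^3 + o(h^3), and the limit is (4/3)/(3) = 4/9.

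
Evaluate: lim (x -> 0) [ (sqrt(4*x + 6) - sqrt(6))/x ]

√(6)/3

A 0/0 form; rationalise with √(6 + 4x) + √6. This collapses the numerator to 4x, leaving 4/(√(6 + 4x) + √6) → 4/(2√6) = √(6)/3.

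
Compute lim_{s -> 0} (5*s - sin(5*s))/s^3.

Direct substitution gives 0/0.
Apply L'Hôpital: lim (5 - 5*cos(5*s))/(3*s^2), still 0/0.
Apply L'Hôpital: lim (25*sin(5*s))/(6*s), still 0/0.
After 3 applications of L'Hôpital's rule the quotient is (125*cos(5*s))/(6); substituting s = 0 gives 125/6.

125/6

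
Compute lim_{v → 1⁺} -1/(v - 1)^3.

-∞

As v → 1⁺, (v - 1) → 0⁺, so (v - 1)^3 → 0⁺ and -1/(v - 1)^3 → -∞.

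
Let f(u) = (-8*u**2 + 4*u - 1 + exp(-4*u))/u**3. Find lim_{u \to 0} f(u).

-32/3

Direct substitution gives 0/0.
Apply L'Hôpital: lim (-16*u + 4 - 4*e^(-4*u))/(3*u^2), still 0/0.
Apply L'Hôpital: lim (-16 + 16*e^(-4*u))/(6*u), still 0/0.
After 3 applications of L'Hôpital's rule the quotient is (-64*e^(-4*u))/(6); substituting u = 0 gives -32/3.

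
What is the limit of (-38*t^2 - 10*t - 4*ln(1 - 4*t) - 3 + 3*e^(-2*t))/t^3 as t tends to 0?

Substitution gives 0/0 (the numerator vanishes to order 3).
Expand each term to order t^3: the coefficient of t^3 in 3·e^(-2t) is -4 and in -4·ln(1 - 4t) is 256/3.
Lower-order terms cancel with the polynomial part, so the numerator is (244/3)·t^3 + o(t^3), and the limit is (244/3)/(1) = 244/3.

244/3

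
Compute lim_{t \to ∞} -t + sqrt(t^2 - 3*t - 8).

This has the form ∞ − ∞. Multiply and divide by the conjugate √(t^2 - 3*t - 8) + t.
That gives (-3t - 8) / (√(t^2 - 3*t - 8) + t).
Divide numerator and denominator by t: the limit is -3/(2·1) = -3/2.

-3/2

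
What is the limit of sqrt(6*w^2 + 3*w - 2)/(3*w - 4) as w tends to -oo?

For large |w|, √(6*w^2 + 3*w - 2) ≈ √6·|w| and the denominator ≈ 3w.
Since w → −∞, |w| = −w, giving −√6/(3) = -√(6)/3.

-√(6)/3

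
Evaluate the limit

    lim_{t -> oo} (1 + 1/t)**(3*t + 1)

Write it as [(1 + 1/t)^t]^(3) · (1 + 1/t)^(1). The bracketed term tends to e^(1) and the second factor to 1, so the limit is e^(3).

e^(3)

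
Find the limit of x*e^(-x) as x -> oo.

Write as x^1/e^{1x}, an ∞/∞ form.
Exponential growth dominates any polynomial, so repeated L'Hôpital (or the standard result) gives 0.

0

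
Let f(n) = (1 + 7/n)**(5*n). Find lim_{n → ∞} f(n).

Write it as [(1 + 7/n)^n]^(5) · (1 + 7/n)^(0). The bracketed term tends to e^(7) and the second factor to 1, so the limit is e^(35).

e^(35)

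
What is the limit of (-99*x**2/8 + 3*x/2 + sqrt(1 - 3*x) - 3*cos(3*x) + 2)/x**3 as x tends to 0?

Substitution gives 0/0 (the numerator vanishes to order 3).
Expand each term to order x^3: the coefficient of x^3 in √(1 - 3x) is -27/16 and in -3·cos(3x) is 0.
Lower-order terms cancel with the polynomial part, so the numerator is (-27/16)·x^3 + o(x^3), and the limit is (-27/16)/(1) = -27/16.

-27/16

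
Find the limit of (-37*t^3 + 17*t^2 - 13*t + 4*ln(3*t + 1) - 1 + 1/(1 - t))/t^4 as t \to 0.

Substitution gives 0/0 (the numerator vanishes to order 4).
Expand each term to order t^4: the coefficient of t^4 in 4·ln(1 + 3t) is -81 and in 1/(1 - t) is 1.
Lower-order terms cancel with the polynomial part, so the numerator is (-80)·t^4 + o(t^4), and the limit is (-80)/(1) = -80.

-80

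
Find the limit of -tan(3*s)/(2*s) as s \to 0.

-3/2

Substitution gives 0/0.
Since tan(u)/u → 1 as u → 0, tan(3s)/(3s) → 1 and the limit is 3/(-2) = -3/2.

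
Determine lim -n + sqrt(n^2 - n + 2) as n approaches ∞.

An ∞ − ∞ form. Rationalising with the conjugate, the difference becomes (-n + 2) / (√(n^2 - n + 2) + n).
For large n the denominator behaves like 2·n, so the quotient tends to -1/2 = -1/2.

-1/2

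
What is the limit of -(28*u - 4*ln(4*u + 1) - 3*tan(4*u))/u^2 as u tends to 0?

-32

Substitution gives 0/0; apply L'Hôpital's rule 2 times.
After differentiating numerator and denominator 2 times the quotient is (-96*tan(4*u)/cos(4*u)^2 + 64/(4*u + 1)^2)/(-2); at u = 0 this is -32.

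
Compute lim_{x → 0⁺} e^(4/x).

As x → 0⁺, 4/(x) → +∞, so e^(4/(x)) → ∞.

∞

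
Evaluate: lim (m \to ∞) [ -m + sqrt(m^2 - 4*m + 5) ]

-2

This has the form ∞ − ∞. Multiply and divide by the conjugate √(m^2 - 4*m + 5) + m.
That gives (-4m + 5) / (√(m^2 - 4*m + 5) + m).
Divide numerator and denominator by m: the limit is -4/(2·1) = -2.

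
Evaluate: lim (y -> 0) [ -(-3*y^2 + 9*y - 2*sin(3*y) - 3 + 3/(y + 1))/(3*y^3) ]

-2

Substitution gives 0/0; apply L'Hôpital's rule 3 times.
After differentiating numerator and denominator 3 times the quotient is (54*cos(3*y) - 18/(y + 1)^4)/(-18); at y = 0 this is -2.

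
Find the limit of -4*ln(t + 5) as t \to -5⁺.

As t → -5⁺, t + 5 → 0⁺ and ln(t + 5) → −∞.
Multiplying by -4 gives ∞.

∞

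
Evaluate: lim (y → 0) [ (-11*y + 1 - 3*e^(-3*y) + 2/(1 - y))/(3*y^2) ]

-23/6

Substitution gives 0/0; apply L'Hôpital's rule 2 times.
After differentiating numerator and denominator 2 times the quotient is (-27*e^(-3*y) - 4/(y - 1)^3)/(6); at y = 0 this is -23/6.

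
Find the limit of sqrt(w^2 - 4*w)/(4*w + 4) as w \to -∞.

For large |w|, √(w^2 - 4*w) ≈ √1·|w| and the denominator ≈ 4w.
Since w → −∞, |w| = −w, giving −√1/(4) = -1/4.

-1/4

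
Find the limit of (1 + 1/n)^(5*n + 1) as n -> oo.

Let L be the limit and take ln: ln L = lim (5n + 1)·ln(1 + 1/n) = lim (5n + 1)·(1/n + O(1/n²)) = 5.
Hence L = e^(5).

e^(5)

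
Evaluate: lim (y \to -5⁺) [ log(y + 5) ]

-∞

As y → -5⁺, y + 5 → 0⁺ and ln(y + 5) → −∞.
Multiplying by 1 gives -∞.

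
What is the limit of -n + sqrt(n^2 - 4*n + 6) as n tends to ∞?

-2

An ∞ − ∞ form. Rationalising with the conjugate, the difference becomes (-4n + 6) / (√(n^2 - 4*n + 6) + n).
For large n the denominator behaves like 2·n, so the quotient tends to -4/2 = -2.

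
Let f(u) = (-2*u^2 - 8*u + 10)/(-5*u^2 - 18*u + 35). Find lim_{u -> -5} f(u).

Direct substitution gives 0/0, so factor. Both numerator and denominator have (u + 5) as a factor.
After cancelling, the expression reduces to (2 - 2*u)/(7 - 5*u).
Substituting u = -5 gives 3/8.

3/8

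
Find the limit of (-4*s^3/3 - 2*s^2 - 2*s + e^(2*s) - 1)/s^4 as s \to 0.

2/3

Direct substitution gives 0/0.
Apply L'Hôpital: lim (-4*s^2 - 4*s + 2*e^(2*s) - 2)/(4*s^3), still 0/0.
Apply L'Hôpital: lim (-8*s + 4*e^(2*s) - 4)/(12*s^2), still 0/0.
Apply L'Hôpital: lim (8*e^(2*s) - 8)/(24*s), still 0/0.
After 4 applications of L'Hôpital's rule the quotient is (16*e^(2*s))/(24); substituting s = 0 gives 2/3.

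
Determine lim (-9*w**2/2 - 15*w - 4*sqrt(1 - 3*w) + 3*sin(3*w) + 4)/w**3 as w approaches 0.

-27/4

Substitution gives 0/0; apply L'Hôpital's rule 3 times.
After differentiating numerator and denominator 3 times the quotient is (-81*cos(3*w) + 81/(2*(1 - 3*w)^(5/2)))/(6); at w = 0 this is -27/4.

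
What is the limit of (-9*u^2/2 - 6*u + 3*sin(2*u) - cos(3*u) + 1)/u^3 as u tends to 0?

-4

Substitution gives 0/0 (the numerator vanishes to order 3).
Expand each term to order u^3: the coefficient of u^3 in 3·sin(2u) is -4 and in −cos(3u) is 0.
Lower-order terms cancel with the polynomial part, so the numerator is (-4)·u^3 + o(u^3), and the limit is (-4)/(1) = -4.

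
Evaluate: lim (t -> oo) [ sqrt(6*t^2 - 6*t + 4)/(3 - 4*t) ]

-√(6)/4

For large |t|, √(6*t^2 - 6*t + 4) ≈ √6·|t| and the denominator ≈ -4t.
Since t → +∞, |t| = t, giving √6/(-4) = -√(6)/4.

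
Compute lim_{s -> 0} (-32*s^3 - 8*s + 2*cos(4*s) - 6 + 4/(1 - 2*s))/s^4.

Substitution gives 0/0; apply L'Hôpital's rule 4 times.
After differentiating numerator and denominator 4 times the quotient is (512*cos(4*s) - 1536/(2*s - 1)^5)/(24); at s = 0 this is 256/3.

256/3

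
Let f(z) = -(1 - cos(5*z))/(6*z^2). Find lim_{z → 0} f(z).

-25/12

Substitution gives 0/0.
Use (1 − cos u)/u² → 1/2 with u = 5z: the limit is 5²/(2·(-6)) = -25/12.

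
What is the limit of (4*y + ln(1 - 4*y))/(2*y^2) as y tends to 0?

-4

Direct substitution gives 0/0.
Apply L'Hôpital: lim (4 - 4/(1 - 4*y))/(4*y), still 0/0.
After 2 applications of L'Hôpital's rule the quotient is (-16/(1 - 4*y)^2)/(4); substituting y = 0 gives -4.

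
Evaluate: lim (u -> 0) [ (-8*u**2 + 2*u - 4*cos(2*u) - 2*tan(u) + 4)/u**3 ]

Substitution gives 0/0; apply L'Hôpital's rule 3 times.
After differentiating numerator and denominator 3 times the quotient is (-32*sin(2*u) - 12*tan(u)^4 - 16*tan(u)^2 - 4)/(6); at u = 0 this is -2/3.

-2/3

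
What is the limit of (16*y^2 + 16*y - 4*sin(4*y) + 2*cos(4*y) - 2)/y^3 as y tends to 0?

Substitution gives 0/0 (the numerator vanishes to order 3).
Expand each term to order y^3: the coefficient of y^3 in 2·cos(4y) is 0 and in -4·sin(4y) is 128/3.
Lower-order terms cancel with the polynomial part, so the numerator is (128/3)·y^3 + o(y^3), and the limit is (128/3)/(1) = 128/3.

128/3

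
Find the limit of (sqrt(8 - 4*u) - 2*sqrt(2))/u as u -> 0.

Substitution gives 0/0. Multiply numerator and denominator by the conjugate √(8 - 4u) + √8.
The numerator becomes (8 - 4u) − 8 = -4u, so the expression simplifies to -4/(√(8 - 4u) + √8).
Letting u → 0 gives -4/(2√8) = -√(2)/2.

-√(2)/2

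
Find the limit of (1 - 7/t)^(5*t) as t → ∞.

Write it as [(1 - 7/t)^t]^(5) · (1 - 7/t)^(0). The bracketed term tends to e^(-7) and the second factor to 1, so the limit is e^(-35).

e^(-35)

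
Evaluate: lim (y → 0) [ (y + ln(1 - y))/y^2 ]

-1/2

Direct substitution gives 0/0.
Apply L'Hôpital: lim (1 - 1/(1 - y))/(2*y), still 0/0.
After 2 applications of L'Hôpital's rule the quotient is (-1/(1 - y)^2)/(2); substituting y = 0 gives -1/2.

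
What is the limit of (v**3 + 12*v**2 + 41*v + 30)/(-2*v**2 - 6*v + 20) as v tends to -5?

At v = -5 both the top and bottom vanish — a removable singularity. Factoring out (v + 5) from each leaves (v^2 + 7*v + 6)/(4 - 2*v), which at v = -5 equals -2/7.

-2/7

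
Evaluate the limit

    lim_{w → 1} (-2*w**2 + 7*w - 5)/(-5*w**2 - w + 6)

At w = 1 both the top and bottom vanish — a removable singularity. Factoring out (w - 1) from each leaves (5 - 2*w)/(-5*w - 6), which at w = 1 equals -3/11.

-3/11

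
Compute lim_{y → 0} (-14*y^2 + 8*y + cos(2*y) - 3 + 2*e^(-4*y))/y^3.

-64/3

Substitution gives 0/0 (the numerator vanishes to order 3).
Expand each term to order y^3: the coefficient of y^3 in 2·e^(-4y) is -64/3 and in cos(2y) is 0.
Lower-order terms cancel with the polynomial part, so the numerator is (-64/3)·y^3 + o(y^3), and the limit is (-64/3)/(1) = -64/3.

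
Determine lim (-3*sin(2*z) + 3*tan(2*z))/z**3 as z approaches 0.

Substitution gives 0/0; apply L'Hôpital's rule 3 times.
After differentiating numerator and denominator 3 times the quotient is (24*cos(2*z) + 144*tan(2*z)^4 + 192*tan(2*z)^2 + 48)/(6); at z = 0 this is 12.

12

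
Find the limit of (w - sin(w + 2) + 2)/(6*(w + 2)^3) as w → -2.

Direct substitution gives 0/0.
Apply L'Hôpital: lim (1 - cos(w + 2))/(18*(w + 2)^2), still 0/0.
Apply L'Hôpital: lim (sin(w + 2))/(36*w + 72), still 0/0.
After 3 applications of L'Hôpital's rule the quotient is (cos(w + 2))/(36); substituting w = -2 gives 1/36.

1/36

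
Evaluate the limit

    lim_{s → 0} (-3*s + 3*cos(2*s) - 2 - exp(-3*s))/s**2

-21/2

Substitution gives 0/0 (the numerator vanishes to order 2).
Expand each term to order s^2: the coefficient of s^2 in −e^(-3s) is -9/2 and in 3·cos(2s) is -6.
Lower-order terms cancel with the polynomial part, so the numerator is (-21/2)·s^2 + o(s^2), and the limit is (-21/2)/(1) = -21/2.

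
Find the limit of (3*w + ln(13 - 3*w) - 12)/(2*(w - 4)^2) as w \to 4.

-9/4

Direct substitution gives 0/0.
Apply L'Hôpital: lim (3 - 3/(13 - 3*w))/(4*w - 16), still 0/0.
After 2 applications of L'Hôpital's rule the quotient is (-9/(13 - 3*w)^2)/(4); substituting w = 4 gives -9/4.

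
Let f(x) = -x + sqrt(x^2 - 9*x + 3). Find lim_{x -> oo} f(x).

An ∞ − ∞ form. Rationalising with the conjugate, the difference becomes (-9x + 3) / (√(x^2 - 9*x + 3) + x).
For large x the denominator behaves like 2·x, so the quotient tends to -9/2 = -9/2.

-9/2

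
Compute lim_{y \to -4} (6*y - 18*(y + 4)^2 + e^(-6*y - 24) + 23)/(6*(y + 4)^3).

Direct substitution gives 0/0.
Apply L'Hôpital: lim (-36*y - 6*e^(-6*y - 24) - 138)/(18*(y + 4)^2), still 0/0.
Apply L'Hôpital: lim (36*e^(-6*y - 24) - 36)/(36*y + 144), still 0/0.
After 3 applications of L'Hôpital's rule the quotient is (-216*e^(-6*y - 24))/(36); substituting y = -4 gives -6.

-6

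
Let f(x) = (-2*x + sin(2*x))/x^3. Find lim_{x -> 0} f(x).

Direct substitution gives 0/0.
Apply L'Hôpital: lim (2*cos(2*x) - 2)/(3*x^2), still 0/0.
Apply L'Hôpital: lim (-4*sin(2*x))/(6*x), still 0/0.
After 3 applications of L'Hôpital's rule the quotient is (-8*cos(2*x))/(6); substituting x = 0 gives -4/3.

-4/3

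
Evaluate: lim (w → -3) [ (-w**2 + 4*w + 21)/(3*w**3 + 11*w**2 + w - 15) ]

5/8

Direct substitution gives 0/0, so factor. Both numerator and denominator have (w + 3) as a factor.
After cancelling, the expression reduces to (7 - w)/(3*w^2 + 2*w - 5).
Substituting w = -3 gives 5/8.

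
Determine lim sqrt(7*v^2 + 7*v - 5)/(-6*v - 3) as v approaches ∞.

For large |v|, √(7*v^2 + 7*v - 5) ≈ √7·|v| and the denominator ≈ -6v.
Since v → +∞, |v| = v, giving √7/(-6) = -√(7)/6.

-√(7)/6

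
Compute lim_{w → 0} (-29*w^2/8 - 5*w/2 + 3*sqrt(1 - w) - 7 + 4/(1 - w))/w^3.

Substitution gives 0/0; apply L'Hôpital's rule 3 times.
After differentiating numerator and denominator 3 times the quotient is (24/(1 - w)^4 - 9*(w - 1)^4/(8*(1 - w)^(13/2)))/(6); at w = 0 this is 61/16.

61/16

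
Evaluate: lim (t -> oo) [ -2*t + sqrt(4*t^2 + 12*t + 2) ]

This has the form ∞ − ∞. Multiply and divide by the conjugate √(4*t^2 + 12*t + 2) + 2t.
That gives (12t + 2) / (√(4*t^2 + 12*t + 2) + 2t).
Divide numerator and denominator by t: the limit is 12/(2·2) = 3.

3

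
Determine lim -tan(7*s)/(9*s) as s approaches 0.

Substitution gives 0/0.
Since tan(u)/u → 1 as u → 0, tan(7s)/(7s) → 1 and the limit is 7/(-9) = -7/9.

-7/9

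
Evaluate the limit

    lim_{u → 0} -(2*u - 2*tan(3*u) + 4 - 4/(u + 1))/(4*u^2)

1

Substitution gives 0/0 (the numerator vanishes to order 2).
Expand each term to order u^2: the coefficient of u^2 in -2·tan(3u) is 0 and in -4·1/(1 + u) is -4.
Lower-order terms cancel with the polynomial part, so the numerator is (-4)·u^2 + o(u^2), and the limit is (-4)/(-4) = 1.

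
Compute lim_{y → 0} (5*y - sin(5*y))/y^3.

125/6

Direct substitution gives 0/0.
Apply L'Hôpital: lim (5 - 5*cos(5*y))/(3*y^2), still 0/0.
Apply L'Hôpital: lim (25*sin(5*y))/(6*y), still 0/0.
After 3 applications of L'Hôpital's rule the quotient is (125*cos(5*y))/(6); substituting y = 0 gives 125/6.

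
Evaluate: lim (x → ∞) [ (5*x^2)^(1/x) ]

Base → ∞ and exponent → 0: an ∞^0 form.
Take logs: (1/x)·ln(5·x^2) = (ln 5 + 2·ln x)/x → 0.
So the limit is e^0 = 1.

1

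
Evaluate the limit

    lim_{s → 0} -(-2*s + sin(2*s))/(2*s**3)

Direct substitution gives 0/0.
Apply L'Hôpital: lim (2*cos(2*s) - 2)/(-6*s^2), still 0/0.
Apply L'Hôpital: lim (-4*sin(2*s))/(-12*s), still 0/0.
After 3 applications of L'Hôpital's rule the quotient is (-8*cos(2*s))/(-12); substituting s = 0 gives 2/3.

2/3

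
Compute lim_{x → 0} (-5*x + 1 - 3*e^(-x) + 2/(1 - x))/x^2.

Substitution gives 0/0 (the numerator vanishes to order 2).
Expand each term to order x^2: the coefficient of x^2 in -3·e^(-x) is -3/2 and in 2·1/(1 - x) is 2.
Lower-order terms cancel with the polynomial part, so the numerator is (1/2)·x^2 + o(x^2), and the limit is (1/2)/(1) = 1/2.

1/2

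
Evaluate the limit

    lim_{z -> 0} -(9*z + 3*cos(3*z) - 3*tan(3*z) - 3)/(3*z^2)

Substitution gives 0/0; apply L'Hôpital's rule 2 times.
After differentiating numerator and denominator 2 times the quotient is (-27*cos(3*z) - 54*tan(3*z)/cos(3*z)^2)/(-6); at z = 0 this is 9/2.

9/2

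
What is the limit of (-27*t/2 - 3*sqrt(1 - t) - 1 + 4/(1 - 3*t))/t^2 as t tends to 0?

291/8

Substitution gives 0/0; apply L'Hôpital's rule 2 times.
After differentiating numerator and denominator 2 times the quotient is (-72/(3*t - 1)^3 + 3/(4*(1 - t)^(3/2)))/(2); at t = 0 this is 291/8.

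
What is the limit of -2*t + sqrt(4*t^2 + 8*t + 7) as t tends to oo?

This has the form ∞ − ∞. Multiply and divide by the conjugate √(4*t^2 + 8*t + 7) + 2t.
That gives (8t + 7) / (√(4*t^2 + 8*t + 7) + 2t).
Divide numerator and denominator by t: the limit is 8/(2·2) = 2.

2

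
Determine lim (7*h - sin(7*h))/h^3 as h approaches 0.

343/6

Direct substitution gives 0/0.
Apply L'Hôpital: lim (7 - 7*cos(7*h))/(3*h^2), still 0/0.
Apply L'Hôpital: lim (49*sin(7*h))/(6*h), still 0/0.
After 3 applications of L'Hôpital's rule the quotient is (343*cos(7*h))/(6); substituting h = 0 gives 343/6.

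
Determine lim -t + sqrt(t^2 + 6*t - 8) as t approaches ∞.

This has the form ∞ − ∞. Multiply and divide by the conjugate √(t^2 + 6*t - 8) + t.
That gives (6t - 8) / (√(t^2 + 6*t - 8) + t).
Divide numerator and denominator by t: the limit is 6/(2·1) = 3.

3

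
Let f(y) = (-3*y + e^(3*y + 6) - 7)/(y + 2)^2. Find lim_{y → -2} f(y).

Direct substitution gives 0/0.
Apply L'Hôpital: lim (3*e^(3*y + 6) - 3)/(2*y + 4), still 0/0.
After 2 applications of L'Hôpital's rule the quotient is (9*e^(3*y + 6))/(2); substituting y = -2 gives 9/2.

9/2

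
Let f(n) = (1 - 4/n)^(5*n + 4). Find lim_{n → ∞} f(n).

e^(-20)

Write it as [(1 - 4/n)^n]^(5) · (1 - 4/n)^(4). The bracketed term tends to e^(-4) and the second factor to 1, so the limit is e^(-20).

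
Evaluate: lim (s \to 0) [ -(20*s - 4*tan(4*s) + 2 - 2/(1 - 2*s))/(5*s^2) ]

8/5

Substitution gives 0/0 (the numerator vanishes to order 2).
Expand each term to order s^2: the coefficient of s^2 in -4·tan(4s) is 0 and in -2·1/(1 - 2s) is -8.
Lower-order terms cancel with the polynomial part, so the numerator is (-8)·s^2 + o(s^2), and the limit is (-8)/(-5) = 8/5.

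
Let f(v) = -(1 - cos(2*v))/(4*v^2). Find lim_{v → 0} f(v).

-1/2

Substitution gives 0/0.
Use (1 − cos u)/u² → 1/2 with u = 2v: the limit is 2²/(2·(-4)) = -1/2.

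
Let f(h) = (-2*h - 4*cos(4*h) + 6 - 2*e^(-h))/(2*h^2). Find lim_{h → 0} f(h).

Substitution gives 0/0 (the numerator vanishes to order 2).
Expand each term to order h^2: the coefficient of h^2 in -4·cos(4h) is 32 and in -2·e^(-h) is -1.
Lower-order terms cancel with the polynomial part, so the numerator is (31)·h^2 + o(h^2), and the limit is (31)/(2) = 31/2.

31/2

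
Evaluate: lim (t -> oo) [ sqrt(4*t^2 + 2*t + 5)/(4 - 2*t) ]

-1

For large |t|, √(4*t^2 + 2*t + 5) ≈ √4·|t| and the denominator ≈ -2t.
Since t → +∞, |t| = t, giving √4/(-2) = -1.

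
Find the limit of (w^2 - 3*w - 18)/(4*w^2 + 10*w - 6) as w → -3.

9/14

Since w = -3 makes numerator and denominator zero, (w + 3) divides both.
Cancelling it gives (w - 6)/(4*w - 2); now plug in w = -3 to get 9/14.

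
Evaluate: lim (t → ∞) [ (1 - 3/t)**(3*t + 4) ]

e^(-9)

Write it as [(1 - 3/t)^t]^(3) · (1 - 3/t)^(4). The bracketed term tends to e^(-3) and the second factor to 1, so the limit is e^(-9).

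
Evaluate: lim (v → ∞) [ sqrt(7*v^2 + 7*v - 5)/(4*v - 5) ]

For large |v|, √(7*v^2 + 7*v - 5) ≈ √7·|v| and the denominator ≈ 4v.
Since v → +∞, |v| = v, giving √7/(4) = √(7)/4.

√(7)/4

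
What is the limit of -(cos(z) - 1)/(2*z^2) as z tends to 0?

Direct substitution gives 0/0.
Apply L'Hôpital: lim (-sin(z))/(-4*z), still 0/0.
After 2 applications of L'Hôpital's rule the quotient is (-cos(z))/(-4); substituting z = 0 gives 1/4.

1/4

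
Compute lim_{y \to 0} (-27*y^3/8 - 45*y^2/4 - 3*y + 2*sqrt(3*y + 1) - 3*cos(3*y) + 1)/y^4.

-1053/64

Substitution gives 0/0; apply L'Hôpital's rule 4 times.
After differentiating numerator and denominator 4 times the quotient is (-243*cos(3*y) - 1215/(8*(3*y + 1)^(7/2)))/(24); at y = 0 this is -1053/64.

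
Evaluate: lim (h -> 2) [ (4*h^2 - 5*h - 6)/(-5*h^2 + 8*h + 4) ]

Since h = 2 makes numerator and denominator zero, (h - 2) divides both.
Cancelling it gives (4*h + 3)/(-5*h - 2); now plug in h = 2 to get -11/12.

-11/12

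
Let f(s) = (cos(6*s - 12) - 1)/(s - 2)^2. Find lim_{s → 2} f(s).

Direct substitution gives 0/0.
Apply L'Hôpital: lim (-6*sin(6*s - 12))/(2*s - 4), still 0/0.
After 2 applications of L'Hôpital's rule the quotient is (-36*cos(6*s - 12))/(2); substituting s = 2 gives -18.

-18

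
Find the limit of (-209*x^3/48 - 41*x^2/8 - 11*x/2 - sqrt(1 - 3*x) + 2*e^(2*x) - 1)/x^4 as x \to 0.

Substitution gives 0/0 (the numerator vanishes to order 4).
Expand each term to order x^4: the coefficient of x^4 in 2·e^(2x) is 4/3 and in −√(1 - 3x) is 405/128.
Lower-order terms cancel with the polynomial part, so the numerator is (1727/384)·x^4 + o(x^4), and the limit is (1727/384)/(1) = 1727/384.

1727/384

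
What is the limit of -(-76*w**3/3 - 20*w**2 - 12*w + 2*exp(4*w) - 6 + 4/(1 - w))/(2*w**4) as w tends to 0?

Substitution gives 0/0 (the numerator vanishes to order 4).
Expand each term to order w^4: the coefficient of w^4 in 2·e^(4w) is 64/3 and in 4·1/(1 - w) is 4.
Lower-order terms cancel with the polynomial part, so the numerator is (76/3)·w^4 + o(w^4), and the limit is (76/3)/(-2) = -38/3.

-38/3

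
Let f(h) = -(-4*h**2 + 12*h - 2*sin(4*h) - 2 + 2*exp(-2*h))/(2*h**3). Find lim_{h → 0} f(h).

Substitution gives 0/0 (the numerator vanishes to order 3).
Expand each term to order h^3: the coefficient of h^3 in 2·e^(-2h) is -8/3 and in -2·sin(4h) is 64/3.
Lower-order terms cancel with the polynomial part, so the numerator is (56/3)·h^3 + o(h^3), and the limit is (56/3)/(-2) = -28/3.

-28/3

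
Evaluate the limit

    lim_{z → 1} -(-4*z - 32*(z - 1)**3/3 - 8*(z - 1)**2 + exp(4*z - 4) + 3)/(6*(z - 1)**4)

Direct substitution gives 0/0.
Apply L'Hôpital: lim (-16*z - 32*(z - 1)^2 + 4*e^(4*z - 4) + 12)/(-24*(z - 1)^3), still 0/0.
Apply L'Hôpital: lim (-64*z + 16*e^(4*z - 4) + 48)/(-72*(z - 1)^2), still 0/0.
Apply L'Hôpital: lim (64*e^(4*z - 4) - 64)/(144 - 144*z), still 0/0.
After 4 applications of L'Hôpital's rule the quotient is (256*e^(4*z - 4))/(-144); substituting z = 1 gives -16/9.

-16/9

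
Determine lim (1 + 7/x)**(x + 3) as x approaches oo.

Write it as [(1 + 7/x)^x]^(1) · (1 + 7/x)^(3). The bracketed term tends to e^(7) and the second factor to 1, so the limit is e^(7).

e^(7)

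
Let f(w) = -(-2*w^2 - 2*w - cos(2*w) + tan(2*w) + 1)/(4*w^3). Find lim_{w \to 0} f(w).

-2/3

Substitution gives 0/0; apply L'Hôpital's rule 3 times.
After differentiating numerator and denominator 3 times the quotient is (-8*sin(2*w) + 48*tan(2*w)^4 + 64*tan(2*w)^2 + 16)/(-24); at w = 0 this is -2/3.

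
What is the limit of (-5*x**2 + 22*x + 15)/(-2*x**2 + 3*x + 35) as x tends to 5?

Direct substitution gives 0/0, so factor. Both numerator and denominator have (x - 5) as a factor.
After cancelling, the expression reduces to (-5*x - 3)/(-2*x - 7).
Substituting x = 5 gives 28/17.

28/17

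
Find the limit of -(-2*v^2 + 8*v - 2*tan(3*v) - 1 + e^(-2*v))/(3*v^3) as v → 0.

58/9

Substitution gives 0/0; apply L'Hôpital's rule 3 times.
After differentiating numerator and denominator 3 times the quotient is (4*(108*(cos(6*v) - 2)*e^(2*v)/(cos(6*v) + 1)^2 - 2)*e^(-2*v))/(-18); at v = 0 this is 58/9.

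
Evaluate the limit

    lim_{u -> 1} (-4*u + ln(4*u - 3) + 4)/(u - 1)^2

Direct substitution gives 0/0.
Apply L'Hôpital: lim (-4 + 4/(4*u - 3))/(2*u - 2), still 0/0.
After 2 applications of L'Hôpital's rule the quotient is (-16/(4*u - 3)^2)/(2); substituting u = 1 gives -8.

-8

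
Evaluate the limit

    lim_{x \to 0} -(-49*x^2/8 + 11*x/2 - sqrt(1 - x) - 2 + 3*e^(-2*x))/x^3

Substitution gives 0/0; apply L'Hôpital's rule 3 times.
After differentiating numerator and denominator 3 times the quotient is (-24*e^(-2*x) + 3/(8*(1 - x)^(5/2)))/(-6); at x = 0 this is 63/16.

63/16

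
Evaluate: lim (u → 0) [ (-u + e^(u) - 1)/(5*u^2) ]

1/10

Direct substitution gives 0/0.
Apply L'Hôpital: lim (e^(u) - 1)/(10*u), still 0/0.
After 2 applications of L'Hôpital's rule the quotient is (e^(u))/(10); substituting u = 0 gives 1/10.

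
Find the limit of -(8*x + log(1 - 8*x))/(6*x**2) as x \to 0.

Direct substitution gives 0/0.
Apply L'Hôpital: lim (8 - 8/(1 - 8*x))/(-12*x), still 0/0.
After 2 applications of L'Hôpital's rule the quotient is (-64/(1 - 8*x)^2)/(-12); substituting x = 0 gives 16/3.

16/3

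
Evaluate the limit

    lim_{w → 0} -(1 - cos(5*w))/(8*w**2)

-25/16

Substitution gives 0/0.
Use (1 − cos u)/u² → 1/2 with u = 5w: the limit is 5²/(2·(-8)) = -25/16.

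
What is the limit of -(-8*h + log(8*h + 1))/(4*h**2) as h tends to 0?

Direct substitution gives 0/0.
Apply L'Hôpital: lim (-8 + 8/(8*h + 1))/(-8*h), still 0/0.
After 2 applications of L'Hôpital's rule the quotient is (-64/(8*h + 1)^2)/(-8); substituting h = 0 gives 8.

8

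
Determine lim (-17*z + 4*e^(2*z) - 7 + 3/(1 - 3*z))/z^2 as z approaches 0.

35

Substitution gives 0/0; apply L'Hôpital's rule 2 times.
After differentiating numerator and denominator 2 times the quotient is (16*e^(2*z) - 54/(3*z - 1)^3)/(2); at z = 0 this is 35.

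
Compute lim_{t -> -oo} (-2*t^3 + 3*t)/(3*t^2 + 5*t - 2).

∞

The numerator has higher degree (3 > 2); the quotient behaves like (-2/(3))·t^1 for large |t|.
As t → −∞ this diverges to ∞.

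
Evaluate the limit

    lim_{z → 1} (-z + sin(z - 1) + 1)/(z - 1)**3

Direct substitution gives 0/0.
Apply L'Hôpital: lim (cos(z - 1) - 1)/(3*(z - 1)^2), still 0/0.
Apply L'Hôpital: lim (-sin(z - 1))/(6*z - 6), still 0/0.
After 3 applications of L'Hôpital's rule the quotient is (-cos(z - 1))/(6); substituting z = 1 gives -1/6.

-1/6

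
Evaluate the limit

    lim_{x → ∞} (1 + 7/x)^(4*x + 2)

Write it as [(1 + 7/x)^x]^(4) · (1 + 7/x)^(2). The bracketed term tends to e^(7) and the second factor to 1, so the limit is e^(28).

e^(28)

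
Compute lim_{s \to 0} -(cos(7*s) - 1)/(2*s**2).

Direct substitution gives 0/0.
Apply L'Hôpital: lim (-7*sin(7*s))/(-4*s), still 0/0.
After 2 applications of L'Hôpital's rule the quotient is (-49*cos(7*s))/(-4); substituting s = 0 gives 49/4.

49/4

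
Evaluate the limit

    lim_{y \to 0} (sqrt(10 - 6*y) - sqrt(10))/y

Substitution gives 0/0. Multiply numerator and denominator by the conjugate √(10 - 6y) + √10.
The numerator becomes (10 - 6y) − 10 = -6y, so the expression simplifies to -6/(√(10 - 6y) + √10).
Letting y → 0 gives -6/(2√10) = -3*√(10)/10.

-3*√(10)/10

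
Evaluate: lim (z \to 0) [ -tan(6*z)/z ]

-6

Substitution gives 0/0.
Since tan(u)/u → 1 as u → 0, tan(6z)/(6z) → 1 and the limit is 6/(-1) = -6.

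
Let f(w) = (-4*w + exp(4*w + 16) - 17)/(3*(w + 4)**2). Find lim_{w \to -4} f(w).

Direct substitution gives 0/0.
Apply L'Hôpital: lim (4*e^(4*w + 16) - 4)/(6*w + 24), still 0/0.
After 2 applications of L'Hôpital's rule the quotient is (16*e^(4*w + 16))/(6); substituting w = -4 gives 8/3.

8/3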